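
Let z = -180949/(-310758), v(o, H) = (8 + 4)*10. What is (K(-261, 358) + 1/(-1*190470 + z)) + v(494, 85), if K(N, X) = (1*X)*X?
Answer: 7593116529765566/59189895311 ≈ 1.2828e+5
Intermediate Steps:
v(o, H) = 120 (v(o, H) = 12*10 = 120)
z = 180949/310758 (z = -180949*(-1/310758) = 180949/310758 ≈ 0.58228)
K(N, X) = X**2 (K(N, X) = X*X = X**2)
(K(-261, 358) + 1/(-1*190470 + z)) + v(494, 85) = (358**2 + 1/(-1*190470 + 180949/310758)) + 120 = (128164 + 1/(-190470 + 180949/310758)) + 120 = (128164 + 1/(-59189895311/310758)) + 120 = (128164 - 310758/59189895311) + 120 = 7586013742328246/59189895311 + 120 = 7593116529765566/59189895311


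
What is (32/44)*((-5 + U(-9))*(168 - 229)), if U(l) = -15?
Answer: 9760/11 ≈ 887.27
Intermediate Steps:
(32/44)*((-5 + U(-9))*(168 - 229)) = (32/44)*((-5 - 15)*(168 - 229)) = (32*(1/44))*(-20*(-61)) = (8/11)*1220 = 9760/11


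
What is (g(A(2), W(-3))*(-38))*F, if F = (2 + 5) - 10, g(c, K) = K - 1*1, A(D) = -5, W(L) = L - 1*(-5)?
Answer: 114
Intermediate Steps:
W(L) = 5 + L (W(L) = L + 5 = 5 + L)
g(c, K) = -1 + K (g(c, K) = K - 1 = -1 + K)
F = -3 (F = 7 - 10 = -3)
(g(A(2), W(-3))*(-38))*F = ((-1 + (5 - 3))*(-38))*(-3) = ((-1 + 2)*(-38))*(-3) = (1*(-38))*(-3) = -38*(-3) = 114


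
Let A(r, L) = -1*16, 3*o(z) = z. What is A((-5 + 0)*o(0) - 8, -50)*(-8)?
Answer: 128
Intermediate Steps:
o(z) = z/3
A(r, L) = -16
A((-5 + 0)*o(0) - 8, -50)*(-8) = -16*(-8) = 128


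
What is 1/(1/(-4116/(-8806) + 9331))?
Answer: 5869493/629 ≈ 9331.5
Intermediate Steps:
1/(1/(-4116/(-8806) + 9331)) = 1/(1/(-4116*(-1/8806) + 9331)) = 1/(1/(294/629 + 9331)) = 1/(1/(5869493/629)) = 1/(629/5869493) = 5869493/629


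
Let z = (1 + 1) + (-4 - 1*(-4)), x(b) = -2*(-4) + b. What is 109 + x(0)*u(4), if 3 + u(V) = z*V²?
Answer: 341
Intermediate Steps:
x(b) = 8 + b
z = 2 (z = 2 + (-4 + 4) = 2 + 0 = 2)
u(V) = -3 + 2*V²
109 + x(0)*u(4) = 109 + (8 + 0)*(-3 + 2*4²) = 109 + 8*(-3 + 2*16) = 109 + 8*(-3 + 32) = 109 + 8*29 = 109 + 232 = 341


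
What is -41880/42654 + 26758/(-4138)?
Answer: -109552931/14708521 ≈ -7.4483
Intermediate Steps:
-41880/42654 + 26758/(-4138) = -41880*1/42654 + 26758*(-1/4138) = -6980/7109 - 13379/2069 = -109552931/14708521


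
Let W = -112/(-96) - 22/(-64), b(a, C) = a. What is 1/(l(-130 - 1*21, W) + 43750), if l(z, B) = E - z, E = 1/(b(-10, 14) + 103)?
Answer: 93/4082794 ≈ 2.2779e-5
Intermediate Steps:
W = 145/96 (W = -112*(-1/96) - 22*(-1/64) = 7/6 + 11/32 = 145/96 ≈ 1.5104)
E = 1/93 (E = 1/(-10 + 103) = 1/93 ≈ 0.010753)
l(z, B) = 1/93 - z
1/(l(-130 - 1*21, W) + 43750) = 1/((1/93 - (-130 - 1*21)) + 43750) = 1/((1/93 - (-130 - 21)) + 43750) = 1/((1/93 - 1*(-151)) + 43750) = 1/((1/93 + 151) + 43750) = 1/(14044/93 + 43750) = 1/(4082794/93) = 93/4082794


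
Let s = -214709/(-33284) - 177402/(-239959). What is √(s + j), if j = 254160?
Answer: √4053261372162625595785501/3993397678 ≈ 504.15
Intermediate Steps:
s = 57426005099/7986795356 (s = -214709*(-1/33284) - 177402*(-1/239959) = 214709/33284 + 177402/239959 = 57426005099/7986795356 ≈ 7.1901)
√(s + j) = √(57426005099/7986795356 + 254160) = √(2029981333686059/7986795356) = √4053261372162625595785501/3993397678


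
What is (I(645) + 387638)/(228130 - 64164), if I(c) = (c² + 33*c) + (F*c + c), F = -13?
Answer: 408604/81983 ≈ 4.9840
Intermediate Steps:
I(c) = c² + 21*c (I(c) = (c² + 33*c) + (-13*c + c) = (c² + 33*c) - 12*c = c² + 21*c)
(I(645) + 387638)/(228130 - 64164) = (645*(21 + 645) + 387638)/(228130 - 64164) = (645*666 + 387638)/163966 = (429570 + 387638)*(1/163966) = 817208*(1/163966) = 408604/81983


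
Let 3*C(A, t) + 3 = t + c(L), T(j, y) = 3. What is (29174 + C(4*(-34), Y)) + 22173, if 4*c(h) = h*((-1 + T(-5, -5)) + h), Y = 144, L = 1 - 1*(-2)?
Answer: 205581/4 ≈ 51395.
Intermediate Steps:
L = 3 (L = 1 + 2 = 3)
c(h) = h*(2 + h)/4 (c(h) = (h*((-1 + 3) + h))/4 = (h*(2 + h))/4 = h*(2 + h)/4)
C(A, t) = ¼ + t/3 (C(A, t) = -1 + (t + (¼)*3*(2 + 3))/3 = -1 + (t + (¼)*3*5)/3 = -1 + (t + 15/4)/3 = -1 + (15/4 + t)/3 = -1 + (5/4 + t/3) = ¼ + t/3)
(29174 + C(4*(-34), Y)) + 22173 = (29174 + (¼ + (⅓)*144)) + 22173 = (29174 + (¼ + 48)) + 22173 = (29174 + 193/4) + 22173 = 116889/4 + 22173 = 205581/4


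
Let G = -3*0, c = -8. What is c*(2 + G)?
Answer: -16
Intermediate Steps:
G = 0
c*(2 + G) = -8*(2 + 0) = -8*2 = -16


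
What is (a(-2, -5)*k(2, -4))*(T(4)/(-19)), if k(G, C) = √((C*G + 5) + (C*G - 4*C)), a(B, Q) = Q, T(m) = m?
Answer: 20*√5/19 ≈ 2.3538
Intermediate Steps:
k(G, C) = √(5 - 4*C + 2*C*G) (k(G, C) = √((5 + C*G) + (-4*C + C*G)) = √(5 - 4*C + 2*C*G))
(a(-2, -5)*k(2, -4))*(T(4)/(-19)) = (-5*√(5 - 4*(-4) + 2*(-4)*2))*(4/(-19)) = (-5*√(5 + 16 - 16))*(4*(-1/19)) = -5*√5*(-4/19) = 20*√5/19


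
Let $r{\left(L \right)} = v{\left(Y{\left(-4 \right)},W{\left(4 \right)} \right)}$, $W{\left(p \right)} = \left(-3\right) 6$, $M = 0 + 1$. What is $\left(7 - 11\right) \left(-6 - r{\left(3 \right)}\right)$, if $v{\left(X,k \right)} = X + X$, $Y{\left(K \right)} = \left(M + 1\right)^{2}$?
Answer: $56$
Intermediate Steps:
$M = 1$
$Y{\left(K \right)} = 4$ ($Y{\left(K \right)} = \left(1 + 1\right)^{2} = 2^{2} = 4$)
$W{\left(p \right)} = -18$
$v{\left(X,k \right)} = 2 X$
$r{\left(L \right)} = 8$ ($r{\left(L \right)} = 2 \cdot 4 = 8$)
$\left(7 - 11\right) \left(-6 - r{\left(3 \right)}\right) = \left(7 - 11\right) \left(-6 - 8\right) = - 4 \left(-6 - 8\right) = \left(-4\right) \left(-14\right) = 56$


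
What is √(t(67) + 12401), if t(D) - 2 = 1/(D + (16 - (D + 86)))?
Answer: √60774630/70 ≈ 111.37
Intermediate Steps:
t(D) = 139/70 (t(D) = 2 + 1/(D + (16 - (D + 86))) = 2 + 1/(D + (16 - (86 + D))) = 2 + 1/(D + (16 + (-86 - D))) = 2 + 1/(D + (-70 - D)) = 2 + 1/(-70) = 2 - 1/70 = 139/70)
√(t(67) + 12401) = √(139/70 + 12401) = √(868209/70) = √60774630/70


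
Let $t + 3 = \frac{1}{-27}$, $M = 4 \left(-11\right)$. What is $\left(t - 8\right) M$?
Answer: $\frac{13112}{27} \approx 485.63$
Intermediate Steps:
$M = -44$
$t = - \frac{82}{27}$ ($t = -3 + \frac{1}{-27} = -3 - \frac{1}{27} = - \frac{82}{27} \approx -3.037$)
$\left(t - 8\right) M = \left(- \frac{82}{27} - 8\right) \left(-44\right) = \left(- \frac{298}{27}\right) \left(-44\right) = \frac{13112}{27}$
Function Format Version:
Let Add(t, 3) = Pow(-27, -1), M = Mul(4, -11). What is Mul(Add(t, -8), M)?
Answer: Rational(13112, 27) ≈ 485.63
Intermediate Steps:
M = -44
t = Rational(-82, 27) (t = Add(-3, Pow(-27, -1)) = Add(-3, Rational(-1, 27)) = Rational(-82, 27) ≈ -3.0370)
Mul(Add(t, -8), M) = Mul(Add(Rational(-82, 27), -8), -44) = Mul(Rational(-298, 27), -44) = Rational(13112, 27)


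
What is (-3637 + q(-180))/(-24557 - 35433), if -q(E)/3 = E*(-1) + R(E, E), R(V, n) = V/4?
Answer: 2021/29995 ≈ 0.067378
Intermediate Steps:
R(V, n) = V/4 (R(V, n) = V*(¼) = V/4)
q(E) = 9*E/4 (q(E) = -3*(E*(-1) + E/4) = -3*(-E + E/4) = -(-9)*E/4 = 9*E/4)
(-3637 + q(-180))/(-24557 - 35433) = (-3637 + (9/4)*(-180))/(-24557 - 35433) = (-3637 - 405)/(-59990) = -4042*(-1/59990) = 2021/29995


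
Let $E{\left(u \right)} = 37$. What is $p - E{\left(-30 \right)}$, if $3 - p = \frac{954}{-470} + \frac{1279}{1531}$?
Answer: $- \frac{11802968}{359785} \approx -32.806$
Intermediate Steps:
$p = \frac{1509077}{359785}$ ($p = 3 - \left(\frac{954}{-470} + \frac{1279}{1531}\right) = 3 - \left(954 \left(- \frac{1}{470}\right) + 1279 \cdot \frac{1}{1531}\right) = 3 - \left(- \frac{477}{235} + \frac{1279}{1531}\right) = 3 - - \frac{429722}{359785} = 3 + \frac{429722}{359785} = \frac{1509077}{359785} \approx 4.1944$)
$p - E{\left(-30 \right)} = \frac{1509077}{359785} - 37 = - \frac{11802968}{359785}$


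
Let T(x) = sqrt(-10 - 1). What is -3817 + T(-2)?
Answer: -3817 + I*sqrt(11) ≈ -3817.0 + 3.3166*I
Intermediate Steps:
T(x) = I*sqrt(11) (T(x) = sqrt(-11) = I*sqrt(11))
-3817 + T(-2) = -3817 + I*sqrt(11)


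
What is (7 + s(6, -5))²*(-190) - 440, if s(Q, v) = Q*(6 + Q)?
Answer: -1186230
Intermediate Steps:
(7 + s(6, -5))²*(-190) - 440 = (7 + 6*(6 + 6))²*(-190) - 440 = (7 + 6*12)²*(-190) - 440 = (7 + 72)²*(-190) - 440 = 79²*(-190) - 440 = 6241*(-190) - 440 = -1185790 - 440 = -1186230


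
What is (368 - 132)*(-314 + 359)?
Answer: 10620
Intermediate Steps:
(368 - 132)*(-314 + 359) = 236*45 = 10620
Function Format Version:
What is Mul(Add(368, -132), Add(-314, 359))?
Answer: 10620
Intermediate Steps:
Mul(Add(368, -132), Add(-314, 359)) = Mul(236, 45) = 10620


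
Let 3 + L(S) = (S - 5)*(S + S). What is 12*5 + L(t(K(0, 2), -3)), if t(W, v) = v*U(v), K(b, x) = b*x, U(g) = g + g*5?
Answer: 5349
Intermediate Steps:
U(g) = 6*g (U(g) = g + 5*g = 6*g)
t(W, v) = 6*v² (t(W, v) = v*(6*v) = 6*v²)
L(S) = -3 + 2*S*(-5 + S) (L(S) = -3 + (S - 5)*(S + S) = -3 + (-5 + S)*(2*S) = -3 + 2*S*(-5 + S))
12*5 + L(t(K(0, 2), -3)) = 12*5 + (-3 - 60*(-3)² + 2*(6*(-3)²)²) = 60 + (-3 - 60*9 + 2*(6*9)²) = 60 + (-3 - 10*54 + 2*54²) = 60 + (-3 - 540 + 2*2916) = 60 + (-3 - 540 + 5832) = 60 + 5289 = 5349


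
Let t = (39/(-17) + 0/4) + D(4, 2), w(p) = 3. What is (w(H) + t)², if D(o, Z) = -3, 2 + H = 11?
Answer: 1521/289 ≈ 5.2630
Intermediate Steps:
H = 9 (H = -2 + 11 = 9)
t = -90/17 (t = (39/(-17) + 0/4) - 3 = (39*(-1/17) + 0*(¼)) - 3 = (-39/17 + 0) - 3 = -39/17 - 3 = -90/17 ≈ -5.2941)
(w(H) + t)² = (3 - 90/17)² = (-39/17)² = 1521/289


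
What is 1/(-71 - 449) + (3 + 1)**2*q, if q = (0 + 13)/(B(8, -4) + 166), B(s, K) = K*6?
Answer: 54009/36920 ≈ 1.4629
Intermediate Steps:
B(s, K) = 6*K
q = 13/142 (q = (0 + 13)/(6*(-4) + 166) = 13/(-24 + 166) = 13/142 ≈ 0.091549)
1/(-71 - 449) + (3 + 1)**2*q = 1/(-71 - 449) + (3 + 1)**2*(13/142) = 1/(-520) + 4**2*(13/142) = -1/520 + 16*(13/142) = -1/520 + 104/71 = 54009/36920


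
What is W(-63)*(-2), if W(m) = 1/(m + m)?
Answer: 1/63 ≈ 0.015873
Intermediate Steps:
W(m) = 1/(2*m)
W(-63)*(-2) = ((½)/(-63))*(-2) = ((½)*(-1/63))*(-2) = -1/126*(-2) = 1/63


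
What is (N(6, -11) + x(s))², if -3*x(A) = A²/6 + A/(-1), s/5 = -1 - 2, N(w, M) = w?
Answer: 529/4 ≈ 132.25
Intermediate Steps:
s = -15 (s = 5*(-1 - 2) = 5*(-3) = -15)
x(A) = -A²/18 + A/3 (x(A) = -(A²/6 + A/(-1))/3 = -(A²*(⅙) + A*(-1))/3 = -(A²/6 - A)/3 = -(-A + A²/6)/3 = -A²/18 + A/3)
(N(6, -11) + x(s))² = (6 + (1/18)*(-15)*(6 - 1*(-15)))² = (6 + (1/18)*(-15)*(6 + 15))² = (6 + (1/18)*(-15)*21)² = (6 - 35/2)² = (-23/2)² = 529/4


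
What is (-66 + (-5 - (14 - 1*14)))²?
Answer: 5041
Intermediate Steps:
(-66 + (-5 - (14 - 1*14)))² = (-66 + (-5 - (14 - 14)))² = (-66 + (-5 - 1*0))² = (-66 + (-5 + 0))² = (-66 - 5)² = (-71)² = 5041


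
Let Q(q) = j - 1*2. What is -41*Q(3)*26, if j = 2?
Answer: 0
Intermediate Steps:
Q(q) = 0 (Q(q) = 2 - 1*2 = 2 - 2 = 0)
-41*Q(3)*26 = -41*0*26 = 0*26 = 0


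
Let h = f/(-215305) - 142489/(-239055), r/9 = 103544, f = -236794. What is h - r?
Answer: -9592870907258317/10293947355 ≈ -9.3189e+5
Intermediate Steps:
r = 931896 (r = 9*103544 = 931896)
h = 17457076763/10293947355 (h = -236794/(-215305) - 142489/(-239055) = -236794*(-1/215305) - 142489*(-1/239055) = 236794/215305 + 142489/239055 = 17457076763/10293947355 ≈ 1.6959)
h - r = 17457076763/10293947355 - 1*931896 = 17457076763/10293947355 - 931896 = -9592870907258317/10293947355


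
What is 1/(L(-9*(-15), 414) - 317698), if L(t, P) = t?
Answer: -1/317563 ≈ -3.1490e-6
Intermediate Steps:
1/(L(-9*(-15), 414) - 317698) = 1/(-9*(-15) - 317698) = 1/(135 - 317698) = 1/(-317563) = -1/317563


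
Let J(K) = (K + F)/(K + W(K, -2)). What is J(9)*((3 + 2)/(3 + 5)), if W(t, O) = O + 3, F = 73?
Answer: 41/8 ≈ 5.1250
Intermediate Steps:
W(t, O) = 3 + O
J(K) = (73 + K)/(1 + K) (J(K) = (K + 73)/(K + (3 - 2)) = (73 + K)/(K + 1) = (73 + K)/(1 + K))
J(9)*((3 + 2)/(3 + 5)) = ((73 + 9)/(1 + 9))*((3 + 2)/(3 + 5)) = (82/10)*(5/8) = ((⅒)*82)*(5*(⅛)) = (41/5)*(5/8) = 41/8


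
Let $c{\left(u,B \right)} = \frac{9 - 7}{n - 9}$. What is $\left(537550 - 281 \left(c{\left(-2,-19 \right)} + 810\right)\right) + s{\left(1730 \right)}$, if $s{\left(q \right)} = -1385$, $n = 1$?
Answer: $\frac{1234501}{4} \approx 3.0863 \cdot 10^{5}$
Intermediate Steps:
$c{\left(u,B \right)} = - \frac{1}{4}$ ($c{\left(u,B \right)} = \frac{9 - 7}{1 - 9} = \frac{2}{-8} = 2 \left(- \frac{1}{8}\right) = - \frac{1}{4}$)
$\left(537550 - 281 \left(c{\left(-2,-19 \right)} + 810\right)\right) + s{\left(1730 \right)} = \left(537550 - 281 \left(- \frac{1}{4} + 810\right)\right) - 1385 = \left(537550 - \frac{910159}{4}\right) - 1385 = \frac{1240041}{4} - 1385 = \frac{1234501}{4}$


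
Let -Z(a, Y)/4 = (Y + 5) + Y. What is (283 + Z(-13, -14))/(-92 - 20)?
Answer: -375/112 ≈ -3.3482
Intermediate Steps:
Z(a, Y) = -20 - 8*Y (Z(a, Y) = -4*((Y + 5) + Y) = -4*((5 + Y) + Y) = -4*(5 + 2*Y) = -20 - 8*Y)
(283 + Z(-13, -14))/(-92 - 20) = (283 + (-20 - 8*(-14)))/(-92 - 20) = (283 + (-20 + 112))/(-112) = (283 + 92)*(-1/112) = 375*(-1/112) = -375/112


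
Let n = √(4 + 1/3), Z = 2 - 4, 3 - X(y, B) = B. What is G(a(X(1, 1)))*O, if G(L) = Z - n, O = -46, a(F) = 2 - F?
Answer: 92 + 46*√39/3 ≈ 187.76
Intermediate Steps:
X(y, B) = 3 - B
Z = -2
n = √39/3 (n = √(4 + ⅓) = √(13/3) = √39/3 ≈ 2.0817)
G(L) = -2 - √39/3
G(a(X(1, 1)))*O = (-2 - √39/3)*(-46) = 92 + 46*√39/3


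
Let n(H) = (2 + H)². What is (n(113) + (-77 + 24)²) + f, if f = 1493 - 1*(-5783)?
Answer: 23310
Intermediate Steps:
f = 7276 (f = 1493 + 5783 = 7276)
(n(113) + (-77 + 24)²) + f = ((2 + 113)² + (-77 + 24)²) + 7276 = (115² + (-53)²) + 7276 = (13225 + 2809) + 7276 = 16034 + 7276 = 23310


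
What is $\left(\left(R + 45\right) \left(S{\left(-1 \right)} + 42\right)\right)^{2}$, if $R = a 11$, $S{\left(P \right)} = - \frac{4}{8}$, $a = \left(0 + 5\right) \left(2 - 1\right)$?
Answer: $17222500$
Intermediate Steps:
$a = 5$ ($a = 5 \cdot 1 = 5$)
$S{\left(P \right)} = - \frac{1}{2}$ ($S{\left(P \right)} = \left(-4\right) \frac{1}{8} = - \frac{1}{2}$)
$R = 55$ ($R = 5 \cdot 11 = 55$)
$\left(\left(R + 45\right) \left(S{\left(-1 \right)} + 42\right)\right)^{2} = \left(\left(55 + 45\right) \left(- \frac{1}{2} + 42\right)\right)^{2} = \left(100 \cdot \frac{83}{2}\right)^{2} = 4150^{2} = 17222500$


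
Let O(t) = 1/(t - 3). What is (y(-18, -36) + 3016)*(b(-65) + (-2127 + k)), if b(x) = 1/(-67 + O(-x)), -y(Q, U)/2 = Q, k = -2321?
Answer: -56378393512/4153 ≈ -1.3575e+7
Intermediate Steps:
y(Q, U) = -2*Q
O(t) = 1/(-3 + t)
b(x) = 1/(-67 + 1/(-3 - x))
(y(-18, -36) + 3016)*(b(-65) + (-2127 + k)) = (-2*(-18) + 3016)*((-3 - 1*(-65))/(202 + 67*(-65)) + (-2127 - 2321)) = (36 + 3016)*((-3 + 65)/(202 - 4355) - 4448) = 3052*(62/(-4153) - 4448) = 3052*(-1/4153*62 - 4448) = 3052*(-62/4153 - 4448) = 3052*(-18472606/4153) = -56378393512/4153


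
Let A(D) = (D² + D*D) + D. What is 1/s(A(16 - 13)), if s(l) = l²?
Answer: 1/441 ≈ 0.0022676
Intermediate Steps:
A(D) = D + 2*D² (A(D) = (D² + D²) + D = 2*D² + D = D + 2*D²)
1/s(A(16 - 13)) = 1/(((16 - 13)*(1 + 2*(16 - 13)))²) = 1/((3*(1 + 2*3))²) = 1/((3*(1 + 6))²) = 1/((3*7)²) = 1/(21²) = 1/441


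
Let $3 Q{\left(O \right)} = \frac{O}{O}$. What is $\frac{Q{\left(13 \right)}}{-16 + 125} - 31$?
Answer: $- \frac{10136}{327} \approx -30.997$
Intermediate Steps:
$Q{\left(O \right)} = \frac{1}{3}$ ($Q{\left(O \right)} = \frac{O \frac{1}{O}}{3} = \frac{1}{3} \cdot 1 = \frac{1}{3}$)
$\frac{Q{\left(13 \right)}}{-16 + 125} - 31 = \frac{1}{-16 + 125} \cdot \frac{1}{3} - 31 = \frac{1}{109} \cdot \frac{1}{3} - 31 = \frac{1}{327} - 31 = - \frac{10136}{327}$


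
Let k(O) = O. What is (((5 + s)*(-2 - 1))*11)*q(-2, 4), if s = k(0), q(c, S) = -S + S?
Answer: 0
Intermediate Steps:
q(c, S) = 0
s = 0
(((5 + s)*(-2 - 1))*11)*q(-2, 4) = (((5 + 0)*(-2 - 1))*11)*0 = ((5*(-3))*11)*0 = -15*11*0 = -165*0 = 0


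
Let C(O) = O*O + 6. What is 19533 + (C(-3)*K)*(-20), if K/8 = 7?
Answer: 2733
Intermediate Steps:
K = 56 (K = 8*7 = 56)
C(O) = 6 + O² (C(O) = O² + 6 = 6 + O²)
19533 + (C(-3)*K)*(-20) = 19533 + ((6 + (-3)²)*56)*(-20) = 19533 + ((6 + 9)*56)*(-20) = 19533 + (15*56)*(-20) = 19533 + 840*(-20) = 19533 - 16800 = 2733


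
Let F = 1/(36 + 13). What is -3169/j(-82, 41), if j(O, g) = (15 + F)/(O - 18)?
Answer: 3882025/184 ≈ 21098.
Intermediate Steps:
F = 1/49 ≈ 0.020408
j(O, g) = 736/(49*(-18 + O)) (j(O, g) = (15 + 1/49)/(O - 18) = 736/(49*(-18 + O)))
-3169/j(-82, 41) = -3169/(736/(49*(-18 - 82))) = -3169/((736/49)/(-100)) = -3169/((736/49)*(-1/100)) = -3169/(-184/1225) = -3169*(-1225/184) = 3882025/184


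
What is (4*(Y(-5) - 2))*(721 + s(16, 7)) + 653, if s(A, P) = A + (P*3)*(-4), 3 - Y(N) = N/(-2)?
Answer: -3265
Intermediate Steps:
Y(N) = 3 + N/2 (Y(N) = 3 - N/(-2) = 3 - N*(-1)/2 = 3 - (-1)*N/2 = 3 + N/2)
s(A, P) = A - 12*P (s(A, P) = A + (3*P)*(-4) = A - 12*P)
(4*(Y(-5) - 2))*(721 + s(16, 7)) + 653 = (4*((3 + (1/2)*(-5)) - 2))*(721 + (16 - 12*7)) + 653 = (4*((3 - 5/2) - 2))*(721 + (16 - 84)) + 653 = (4*(1/2 - 2))*(721 - 68) + 653 = (4*(-3/2))*653 + 653 = -6*653 + 653 = -3918 + 653 = -3265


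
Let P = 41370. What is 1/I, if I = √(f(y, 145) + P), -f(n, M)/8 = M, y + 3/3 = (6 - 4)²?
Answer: √40210/40210 ≈ 0.0049869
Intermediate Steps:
y = 3 (y = -1 + (6 - 4)² = -1 + 2² = -1 + 4 = 3)
f(n, M) = -8*M
I = √40210 (I = √(-8*145 + 41370) = √(-1160 + 41370) = √40210 ≈ 200.52)
1/I = 1/(√40210) = √40210/40210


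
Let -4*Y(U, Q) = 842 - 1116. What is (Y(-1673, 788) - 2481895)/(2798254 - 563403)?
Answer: -4963653/4469702 ≈ -1.1105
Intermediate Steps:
Y(U, Q) = 137/2 (Y(U, Q) = -(842 - 1116)/4 = -1/4*(-274) = 137/2)
(Y(-1673, 788) - 2481895)/(2798254 - 563403) = (137/2 - 2481895)/(2798254 - 563403) = -4963653/2/2234851 = -4963653/2*1/2234851 = -4963653/4469702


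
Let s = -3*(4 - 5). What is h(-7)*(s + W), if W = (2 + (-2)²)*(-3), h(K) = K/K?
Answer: -15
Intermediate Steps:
h(K) = 1
s = 3 (s = -3*(-1) = 3)
W = -18 (W = (2 + 4)*(-3) = 6*(-3) = -18)
h(-7)*(s + W) = 1*(3 - 18) = 1*(-15) = -15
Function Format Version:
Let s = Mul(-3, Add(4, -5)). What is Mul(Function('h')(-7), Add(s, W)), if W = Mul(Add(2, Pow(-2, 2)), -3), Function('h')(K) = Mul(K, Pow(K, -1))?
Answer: -15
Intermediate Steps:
Function('h')(K) = 1
s = 3 (s = Mul(-3, -1) = 3)
W = -18 (W = Mul(Add(2, 4), -3) = Mul(6, -3) = -18)
Mul(Function('h')(-7), Add(s, W)) = Mul(1, Add(3, -18)) = Mul(1, -15) = -15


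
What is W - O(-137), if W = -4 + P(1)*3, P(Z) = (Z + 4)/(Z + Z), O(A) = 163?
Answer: -319/2 ≈ -159.50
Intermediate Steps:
P(Z) = (4 + Z)/(2*Z) (P(Z) = (4 + Z)/((2*Z)) = (4 + Z)*(1/(2*Z)) = (4 + Z)/(2*Z))
W = 7/2 (W = -4 + ((½)*(4 + 1)/1)*3 = -4 + ((½)*1*5)*3 = -4 + (5/2)*3 = -4 + 15/2 = 7/2 ≈ 3.5000)
W - O(-137) = 7/2 - 1*163 = 7/2 - 163 = -319/2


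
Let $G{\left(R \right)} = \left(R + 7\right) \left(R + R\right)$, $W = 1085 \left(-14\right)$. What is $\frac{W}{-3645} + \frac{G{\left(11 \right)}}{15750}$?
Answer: $\frac{2674288}{637875} \approx 4.1925$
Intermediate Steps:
$W = -15190$
$G{\left(R \right)} = 2 R \left(7 + R\right)$ ($G{\left(R \right)} = \left(7 + R\right) 2 R = 2 R \left(7 + R\right)$)
$\frac{W}{-3645} + \frac{G{\left(11 \right)}}{15750} = - \frac{15190}{-3645} + \frac{2 \cdot 11 \left(7 + 11\right)}{15750} = \left(-15190\right) \left(- \frac{1}{3645}\right) + 2 \cdot 11 \cdot 18 \cdot \frac{1}{15750} = \frac{3038}{729} + 396 \cdot \frac{1}{15750} = \frac{3038}{729} + \frac{22}{875} = \frac{2674288}{637875}$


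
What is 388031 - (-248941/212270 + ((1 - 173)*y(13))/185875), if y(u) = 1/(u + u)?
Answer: 39806196727924569/102584784250 ≈ 3.8803e+5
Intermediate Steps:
y(u) = 1/(2*u)
388031 - (-248941/212270 + ((1 - 173)*y(13))/185875) = 388031 - (-248941/212270 + ((1 - 173)*((½)/13))/185875) = 388031 - (-248941*1/212270 - 86/13*(1/185875)) = 388031 - (-248941/212270 - 172*1/26*(1/185875)) = 388031 - (-248941/212270 - 86/13*1/185875) = 388031 - (-248941/212270 - 86/2416375) = 388031 - 1*(-120310612819/102584784250) = 388031 + 120310612819/102584784250 = 39806196727924569/102584784250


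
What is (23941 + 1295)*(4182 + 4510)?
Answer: 219351312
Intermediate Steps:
(23941 + 1295)*(4182 + 4510) = 25236*8692 = 219351312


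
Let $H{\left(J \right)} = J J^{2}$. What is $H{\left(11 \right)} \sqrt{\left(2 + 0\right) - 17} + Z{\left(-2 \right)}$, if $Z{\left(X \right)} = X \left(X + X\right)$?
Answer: $8 + 1331 i \sqrt{15} \approx 8.0 + 5154.9 i$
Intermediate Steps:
$Z{\left(X \right)} = 2 X^{2}$ ($Z{\left(X \right)} = X 2 X = 2 X^{2}$)
$H{\left(J \right)} = J^{3}$
$H{\left(11 \right)} \sqrt{\left(2 + 0\right) - 17} + Z{\left(-2 \right)} = 11^{3} \sqrt{\left(2 + 0\right) - 17} + 2 \left(-2\right)^{2} = 1331 \sqrt{2 - 17} + 2 \cdot 4 = 1331 \sqrt{-15} + 8 = 1331 i \sqrt{15} + 8 = 8 + 1331 i \sqrt{15}$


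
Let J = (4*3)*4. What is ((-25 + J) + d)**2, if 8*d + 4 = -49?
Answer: 17161/64 ≈ 268.14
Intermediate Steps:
d = -53/8 (d = -1/2 + (1/8)*(-49) = -1/2 - 49/8 = -53/8 ≈ -6.6250)
J = 48 (J = 12*4 = 48)
((-25 + J) + d)**2 = ((-25 + 48) - 53/8)**2 = (23 - 53/8)**2 = (131/8)**2 = 17161/64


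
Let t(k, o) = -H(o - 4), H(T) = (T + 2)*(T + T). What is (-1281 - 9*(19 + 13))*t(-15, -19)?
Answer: 1515654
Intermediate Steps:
H(T) = 2*T*(2 + T) (H(T) = (2 + T)*(2*T) = 2*T*(2 + T))
t(k, o) = -2*(-4 + o)*(-2 + o) (t(k, o) = -2*(o - 4)*(2 + (o - 4)) = -2*(-4 + o)*(2 + (-4 + o)) = -2*(-4 + o)*(-2 + o))
(-1281 - 9*(19 + 13))*t(-15, -19) = (-1281 - 9*(19 + 13))*(-2*(-4 - 19)*(-2 - 19)) = (-1281 - 9*32)*(-2*(-23)*(-21)) = (-1281 - 288)*(-966) = -1569*(-966) = 1515654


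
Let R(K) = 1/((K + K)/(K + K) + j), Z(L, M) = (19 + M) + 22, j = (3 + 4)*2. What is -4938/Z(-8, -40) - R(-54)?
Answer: -74071/15 ≈ -4938.1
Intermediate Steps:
j = 14 (j = 7*2 = 14)
Z(L, M) = 41 + M
R(K) = 1/15 (R(K) = 1/((K + K)/(K + K) + 14) = 1/((2*K)/((2*K)) + 14) = 1/((2*K)*(1/(2*K)) + 14) = 1/(1 + 14) = 1/15)
-4938/Z(-8, -40) - R(-54) = -4938/(41 - 40) - 1*1/15 = -4938/1 - 1/15 = -4938*1 - 1/15 = -4938 - 1/15 = -74071/15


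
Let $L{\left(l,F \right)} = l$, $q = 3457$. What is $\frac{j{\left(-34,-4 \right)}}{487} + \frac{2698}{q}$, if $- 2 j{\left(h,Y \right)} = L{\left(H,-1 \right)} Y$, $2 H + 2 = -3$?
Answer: $\frac{1296641}{1683559} \approx 0.77018$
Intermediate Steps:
$H = - \frac{5}{2}$ ($H = -1 + \frac{1}{2} \left(-3\right) = -1 - \frac{3}{2} = - \frac{5}{2} \approx -2.5$)
$j{\left(h,Y \right)} = \frac{5 Y}{4}$ ($j{\left(h,Y \right)} = - \frac{\left(- \frac{5}{2}\right) Y}{2} = \frac{5 Y}{4}$)
$\frac{j{\left(-34,-4 \right)}}{487} + \frac{2698}{q} = \frac{\frac{5}{4} \left(-4\right)}{487} + \frac{2698}{3457} = \left(-5\right) \frac{1}{487} + 2698 \cdot \frac{1}{3457} = - \frac{5}{487} + \frac{2698}{3457} = \frac{1296641}{1683559}$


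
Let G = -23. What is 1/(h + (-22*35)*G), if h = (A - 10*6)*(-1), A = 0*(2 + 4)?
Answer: 1/17770 ≈ 5.6275e-5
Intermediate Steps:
A = 0 (A = 0*6 = 0)
h = 60 (h = (0 - 10*6)*(-1) = (0 - 60)*(-1) = -60*(-1) = 60)
1/(h + (-22*35)*G) = 1/(60 - 22*35*(-23)) = 1/(60 - 770*(-23)) = 1/(60 + 17710) = 1/17770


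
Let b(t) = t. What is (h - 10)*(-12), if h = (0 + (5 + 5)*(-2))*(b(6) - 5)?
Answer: 360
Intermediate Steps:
h = -20 (h = (0 + (5 + 5)*(-2))*(6 - 5) = (0 + 10*(-2))*1 = (0 - 20)*1 = -20*1 = -20)
(h - 10)*(-12) = (-20 - 10)*(-12) = -30*(-12) = 360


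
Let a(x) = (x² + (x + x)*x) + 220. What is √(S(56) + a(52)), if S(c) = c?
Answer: 6*√233 ≈ 91.586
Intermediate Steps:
a(x) = 220 + 3*x² (a(x) = (x² + (2*x)*x) + 220 = (x² + 2*x²) + 220 = 3*x² + 220 = 220 + 3*x²)
√(S(56) + a(52)) = √(56 + (220 + 3*52²)) = √(56 + (220 + 3*2704)) = √(56 + (220 + 8112)) = √(56 + 8332) = √8388 = 6*√233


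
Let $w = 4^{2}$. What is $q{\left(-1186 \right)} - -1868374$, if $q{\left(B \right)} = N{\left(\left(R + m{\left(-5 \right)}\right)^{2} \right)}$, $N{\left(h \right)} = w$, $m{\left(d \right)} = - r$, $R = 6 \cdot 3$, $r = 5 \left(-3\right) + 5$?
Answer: $1868390$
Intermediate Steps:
$r = -10$ ($r = -15 + 5 = -10$)
$R = 18$
$m{\left(d \right)} = 10$ ($m{\left(d \right)} = \left(-1\right) \left(-10\right) = 10$)
$w = 16$
$N{\left(h \right)} = 16$
$q{\left(B \right)} = 16$
$q{\left(-1186 \right)} - -1868374 = 16 - -1868374 = 16 + 1868374 = 1868390$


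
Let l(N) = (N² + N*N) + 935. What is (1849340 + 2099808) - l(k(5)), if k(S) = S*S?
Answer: 3946963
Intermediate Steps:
k(S) = S²
l(N) = 935 + 2*N² (l(N) = (N² + N²) + 935 = 2*N² + 935 = 935 + 2*N²)
(1849340 + 2099808) - l(k(5)) = (1849340 + 2099808) - (935 + 2*(5²)²) = 3949148 - (935 + 2*25²) = 3949148 - (935 + 2*625) = 3949148 - (935 + 1250) = 3949148 - 1*2185 = 3949148 - 2185 = 3946963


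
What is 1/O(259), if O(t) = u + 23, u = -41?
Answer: -1/18 ≈ -0.055556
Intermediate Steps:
O(t) = -18 (O(t) = -41 + 23 = -18)
1/O(259) = 1/(-18) = -1/18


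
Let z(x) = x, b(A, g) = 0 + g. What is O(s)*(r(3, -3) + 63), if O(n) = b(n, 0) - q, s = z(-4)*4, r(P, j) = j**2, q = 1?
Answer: -72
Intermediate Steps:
b(A, g) = g
s = -16 (s = -4*4 = -16)
O(n) = -1 (O(n) = 0 - 1*1 = 0 - 1 = -1)
O(s)*(r(3, -3) + 63) = -((-3)**2 + 63) = -(9 + 63) = -1*72 = -72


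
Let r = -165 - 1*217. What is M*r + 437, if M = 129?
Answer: -48841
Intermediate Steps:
r = -382 (r = -165 - 217 = -382)
M*r + 437 = 129*(-382) + 437 = -49278 + 437 = -48841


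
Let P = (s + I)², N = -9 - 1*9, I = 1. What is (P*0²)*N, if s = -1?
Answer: 0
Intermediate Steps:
N = -18 (N = -9 - 9 = -18)
P = 0 (P = (-1 + 1)² = 0² = 0)
(P*0²)*N = (0*0²)*(-18) = (0*0)*(-18) = 0*(-18) = 0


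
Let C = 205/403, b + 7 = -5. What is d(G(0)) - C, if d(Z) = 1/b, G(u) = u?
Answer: -2863/4836 ≈ -0.59202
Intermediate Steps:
b = -12 (b = -7 - 5 = -12)
C = 205/403 (C = 205*(1/403) = 205/403 ≈ 0.50869)
d(Z) = -1/12 (d(Z) = 1/(-12) = -1/12)
d(G(0)) - C = -1/12 - 1*205/403 = -1/12 - 205/403 = -2863/4836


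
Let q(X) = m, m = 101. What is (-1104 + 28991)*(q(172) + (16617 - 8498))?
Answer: 229231140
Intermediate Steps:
q(X) = 101
(-1104 + 28991)*(q(172) + (16617 - 8498)) = (-1104 + 28991)*(101 + (16617 - 8498)) = 27887*(101 + 8119) = 27887*8220 = 229231140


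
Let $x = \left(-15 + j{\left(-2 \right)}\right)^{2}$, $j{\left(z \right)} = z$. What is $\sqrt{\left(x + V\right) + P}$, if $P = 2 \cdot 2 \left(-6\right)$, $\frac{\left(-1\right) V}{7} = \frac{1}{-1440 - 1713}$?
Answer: $\frac{4 \sqrt{164655966}}{3153} \approx 16.279$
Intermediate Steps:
$V = \frac{7}{3153}$ ($V = - \frac{7}{-1440 - 1713} = - \frac{7}{-3153} = \left(-7\right) \left(- \frac{1}{3153}\right) = \frac{7}{3153} \approx 0.0022201$)
$x = 289$ ($x = \left(-15 - 2\right)^{2} = \left(-17\right)^{2} = 289$)
$P = -24$ ($P = 4 \left(-6\right) = -24$)
$\sqrt{\left(x + V\right) + P} = \sqrt{\left(289 + \frac{7}{3153}\right) - 24} = \sqrt{\frac{911224}{3153} - 24} = \sqrt{\frac{835552}{3153}} = \frac{4 \sqrt{164655966}}{3153}$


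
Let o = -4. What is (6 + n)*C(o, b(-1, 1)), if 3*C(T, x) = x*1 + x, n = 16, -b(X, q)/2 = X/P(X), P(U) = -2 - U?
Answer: -88/3 ≈ -29.333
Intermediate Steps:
b(X, q) = -2*X/(-2 - X)
C(T, x) = 2*x/3 (C(T, x) = (x*1 + x)/3 = (x + x)/3 = (2*x)/3 = 2*x/3)
(6 + n)*C(o, b(-1, 1)) = (6 + 16)*(2*(2*(-1)/(2 - 1))/3) = 22*(2*(2*(-1)/1)/3) = 22*(2*(2*(-1)*1)/3) = 22*((2/3)*(-2)) = 22*(-4/3) = -88/3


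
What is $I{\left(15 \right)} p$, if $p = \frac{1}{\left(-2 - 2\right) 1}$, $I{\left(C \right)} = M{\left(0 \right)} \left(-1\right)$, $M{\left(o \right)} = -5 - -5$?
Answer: $0$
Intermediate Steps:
$M{\left(o \right)} = 0$ ($M{\left(o \right)} = -5 + 5 = 0$)
$I{\left(C \right)} = 0$ ($I{\left(C \right)} = 0 \left(-1\right) = 0$)
$p = - \frac{1}{4}$ ($p = \frac{1}{\left(-4\right) 1} = \frac{1}{-4} = - \frac{1}{4} \approx -0.25$)
$I{\left(15 \right)} p = 0 \left(- \frac{1}{4}\right) = 0$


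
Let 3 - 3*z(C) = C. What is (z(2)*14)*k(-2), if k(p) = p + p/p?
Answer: -14/3 ≈ -4.6667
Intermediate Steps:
z(C) = 1 - C/3
k(p) = 1 + p (k(p) = p + 1 = 1 + p)
(z(2)*14)*k(-2) = ((1 - 1/3*2)*14)*(1 - 2) = ((1 - 2/3)*14)*(-1) = ((1/3)*14)*(-1) = (14/3)*(-1) = -14/3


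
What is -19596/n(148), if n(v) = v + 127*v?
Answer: -4899/4736 ≈ -1.0344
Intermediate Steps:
n(v) = 128*v
-19596/n(148) = -19596/(128*148) = -19596/18944 = -19596*1/18944 = -4899/4736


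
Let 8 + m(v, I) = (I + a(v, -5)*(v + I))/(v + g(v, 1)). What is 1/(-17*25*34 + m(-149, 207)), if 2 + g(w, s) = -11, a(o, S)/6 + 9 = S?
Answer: -54/779177 ≈ -6.9304e-5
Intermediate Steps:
a(o, S) = -54 + 6*S
g(w, s) = -13 (g(w, s) = -2 - 11 = -13)
m(v, I) = -8 + (-84*v - 83*I)/(-13 + v) (m(v, I) = -8 + (I + (-54 + 6*(-5))*(v + I))/(v - 13) = -8 + (I + (-54 - 30)*(I + v))/(-13 + v) = -8 + (I - 84*(I + v))/(-13 + v) = -8 + (I + (-84*I - 84*v))/(-13 + v) = -8 + (-84*v - 83*I)/(-13 + v))
1/(-17*25*34 + m(-149, 207)) = 1/(-17*25*34 + (104 - 92*(-149) - 83*207)/(-13 - 149)) = 1/(-425*34 + (104 + 13708 - 17181)/(-162)) = 1/(-14450 - 1/162*(-3369)) = 1/(-14450 + 1123/54) = 1/(-779177/54) = -54/779177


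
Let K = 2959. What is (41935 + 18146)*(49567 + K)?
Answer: 3155814606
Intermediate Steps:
(41935 + 18146)*(49567 + K) = (41935 + 18146)*(49567 + 2959) = 60081*52526 = 3155814606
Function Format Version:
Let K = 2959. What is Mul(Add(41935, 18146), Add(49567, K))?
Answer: 3155814606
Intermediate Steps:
Mul(Add(41935, 18146), Add(49567, K)) = Mul(Add(41935, 18146), Add(49567, 2959)) = Mul(60081, 52526) = 3155814606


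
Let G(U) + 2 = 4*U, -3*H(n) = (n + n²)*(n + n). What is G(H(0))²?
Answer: 4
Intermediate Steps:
H(n) = -2*n*(n + n²)/3 (H(n) = -(n + n²)*(n + n)/3 = -(n + n²)*2*n/3 = -2*n*(n + n²)/3)
G(U) = -2 + 4*U
G(H(0))² = (-2 + 4*((⅔)*0²*(-1 - 1*0)))² = (-2 + 4*((⅔)*0*(-1 + 0)))² = (-2 + 4*((⅔)*0*(-1)))² = (-2 + 4*0)² = (-2 + 0)² = (-2)² = 4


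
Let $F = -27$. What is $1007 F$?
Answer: $-27189$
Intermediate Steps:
$1007 F = 1007 \left(-27\right) = -27189$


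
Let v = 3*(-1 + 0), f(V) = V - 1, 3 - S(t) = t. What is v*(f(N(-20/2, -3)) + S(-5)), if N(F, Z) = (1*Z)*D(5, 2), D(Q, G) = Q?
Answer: 24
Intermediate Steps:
S(t) = 3 - t
N(F, Z) = 5*Z (N(F, Z) = (1*Z)*5 = Z*5 = 5*Z)
f(V) = -1 + V
v = -3 (v = 3*(-1) = -3)
v*(f(N(-20/2, -3)) + S(-5)) = -3*((-1 + 5*(-3)) + (3 - 1*(-5))) = -3*((-1 - 15) + (3 + 5)) = -3*(-16 + 8) = -3*(-8) = 24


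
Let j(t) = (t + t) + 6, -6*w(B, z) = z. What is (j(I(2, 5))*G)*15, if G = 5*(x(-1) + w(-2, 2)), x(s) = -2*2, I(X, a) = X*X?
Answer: -4550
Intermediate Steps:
I(X, a) = X²
x(s) = -4
w(B, z) = -z/6
G = -65/3 (G = 5*(-4 - ⅙*2) = 5*(-4 - ⅓) = 5*(-13/3) = -65/3 ≈ -21.667)
j(t) = 6 + 2*t (j(t) = 2*t + 6 = 6 + 2*t)
(j(I(2, 5))*G)*15 = ((6 + 2*2²)*(-65/3))*15 = ((6 + 2*4)*(-65/3))*15 = ((6 + 8)*(-65/3))*15 = (14*(-65/3))*15 = -910/3*15 = -4550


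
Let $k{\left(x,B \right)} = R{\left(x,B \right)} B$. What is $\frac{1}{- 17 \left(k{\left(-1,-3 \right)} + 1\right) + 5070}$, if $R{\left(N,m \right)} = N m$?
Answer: $\frac{1}{5206} \approx 0.00019209$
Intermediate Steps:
$k{\left(x,B \right)} = x B^{2}$ ($k{\left(x,B \right)} = x B B = B x B = x B^{2}$)
$\frac{1}{- 17 \left(k{\left(-1,-3 \right)} + 1\right) + 5070} = \frac{1}{- 17 \left(- \left(-3\right)^{2} + 1\right) + 5070} = \frac{1}{- 17 \left(\left(-1\right) 9 + 1\right) + 5070} = \frac{1}{- 17 \left(-9 + 1\right) + 5070} = \frac{1}{\left(-17\right) \left(-8\right) + 5070} = \frac{1}{136 + 5070} = \frac{1}{5206}$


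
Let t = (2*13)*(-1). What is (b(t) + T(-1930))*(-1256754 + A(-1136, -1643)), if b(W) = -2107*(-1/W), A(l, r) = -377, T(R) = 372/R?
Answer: 2562147376921/25090 ≈ 1.0212e+8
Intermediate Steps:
t = -26 (t = 26*(-1) = -26)
b(W) = 2107/W (b(W) = -(-2107)/W = 2107/W)
(b(t) + T(-1930))*(-1256754 + A(-1136, -1643)) = (2107/(-26) + 372/(-1930))*(-1256754 - 377) = (2107*(-1/26) + 372*(-1/1930))*(-1257131) = (-2107/26 - 186/965)*(-1257131) = -2038091/25090*(-1257131) = 2562147376921/25090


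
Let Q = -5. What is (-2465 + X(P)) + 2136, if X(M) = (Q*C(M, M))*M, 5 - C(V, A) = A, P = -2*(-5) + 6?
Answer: 551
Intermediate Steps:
P = 16 (P = 10 + 6 = 16)
C(V, A) = 5 - A
X(M) = M*(-25 + 5*M) (X(M) = (-5*(5 - M))*M = (-25 + 5*M)*M = M*(-25 + 5*M))
(-2465 + X(P)) + 2136 = (-2465 + 5*16*(-5 + 16)) + 2136 = (-2465 + 5*16*11) + 2136 = (-2465 + 880) + 2136 = -1585 + 2136 = 551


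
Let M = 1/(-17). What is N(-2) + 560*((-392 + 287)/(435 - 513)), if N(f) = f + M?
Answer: 166145/221 ≈ 751.79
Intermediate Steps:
M = -1/17 ≈ -0.058824
N(f) = -1/17 + f (N(f) = f - 1/17 = -1/17 + f)
N(-2) + 560*((-392 + 287)/(435 - 513)) = (-1/17 - 2) + 560*((-392 + 287)/(435 - 513)) = -35/17 + 560*(-105/(-78)) = -35/17 + 560*(-105*(-1/78)) = -35/17 + 560*(35/26) = -35/17 + 9800/13 = 166145/221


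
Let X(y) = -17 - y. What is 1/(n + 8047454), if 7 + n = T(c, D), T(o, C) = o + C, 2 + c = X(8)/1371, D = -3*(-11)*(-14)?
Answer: 1371/11032413668 ≈ 1.2427e-7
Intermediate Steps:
D = -462 (D = 33*(-14) = -462)
c = -2767/1371 (c = -2 + (-17 - 1*8)/1371 = -2 + (-17 - 8)*(1/1371) = -2 - 25*1/1371 = -2 - 25/1371 = -2767/1371 ≈ -2.0182)
T(o, C) = C + o
n = -645766/1371 (n = -7 + (-462 - 2767/1371) = -7 - 636169/1371 = -645766/1371 ≈ -471.02)
1/(n + 8047454) = 1/(-645766/1371 + 8047454) = 1/(11032413668/1371) = 1371/11032413668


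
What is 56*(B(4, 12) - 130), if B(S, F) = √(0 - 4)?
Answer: -7280 + 112*I ≈ -7280.0 + 112.0*I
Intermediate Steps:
B(S, F) = 2*I (B(S, F) = √(-4) = 2*I)
56*(B(4, 12) - 130) = 56*(2*I - 130) = 56*(-130 + 2*I) = -7280 + 112*I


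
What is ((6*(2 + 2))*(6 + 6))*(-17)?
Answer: -4896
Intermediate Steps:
((6*(2 + 2))*(6 + 6))*(-17) = ((6*4)*12)*(-17) = (24*12)*(-17) = 288*(-17) = -4896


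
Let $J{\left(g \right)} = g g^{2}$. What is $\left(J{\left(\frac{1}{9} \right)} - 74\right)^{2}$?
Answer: $\frac{2910063025}{531441} \approx 5475.8$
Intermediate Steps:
$J{\left(g \right)} = g^{3}$
$\left(J{\left(\frac{1}{9} \right)} - 74\right)^{2} = \left(\left(\frac{1}{9}\right)^{3} - 74\right)^{2} = \left(\frac{1}{729} - 74\right)^{2} = \left(- \frac{53945}{729}\right)^{2} = \frac{2910063025}{531441}$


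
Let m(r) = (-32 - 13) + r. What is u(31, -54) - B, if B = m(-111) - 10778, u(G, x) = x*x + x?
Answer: 13796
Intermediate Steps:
m(r) = -45 + r
u(G, x) = x + x² (u(G, x) = x² + x = x + x²)
B = -10934 (B = (-45 - 111) - 10778 = -156 - 10778 = -10934)
u(31, -54) - B = -54*(1 - 54) - 1*(-10934) = -54*(-53) + 10934 = 2862 + 10934 = 13796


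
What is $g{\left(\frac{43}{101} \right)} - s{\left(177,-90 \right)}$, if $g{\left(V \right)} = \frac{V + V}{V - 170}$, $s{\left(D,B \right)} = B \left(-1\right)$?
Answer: $- \frac{1541516}{17127} \approx -90.005$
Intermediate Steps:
$s{\left(D,B \right)} = - B$
$g{\left(V \right)} = \frac{2 V}{-170 + V}$
$g{\left(\frac{43}{101} \right)} - s{\left(177,-90 \right)} = \frac{2 \cdot \frac{43}{101}}{-170 + \frac{43}{101}} - \left(-1\right) \left(-90\right) = \frac{2 \cdot 43 \cdot \frac{1}{101}}{-170 + 43 \cdot \frac{1}{101}} - 90 = 2 \cdot \frac{43}{101} \frac{1}{-170 + \frac{43}{101}} - 90 = 2 \cdot \frac{43}{101} \frac{1}{- \frac{17127}{101}} - 90 = 2 \cdot \frac{43}{101} \left(- \frac{101}{17127}\right) - 90 = - \frac{86}{17127} - 90 = - \frac{1541516}{17127}$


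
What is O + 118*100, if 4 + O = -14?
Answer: 11782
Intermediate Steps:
O = -18 (O = -4 - 14 = -18)
O + 118*100 = -18 + 118*100 = -18 + 11800 = 11782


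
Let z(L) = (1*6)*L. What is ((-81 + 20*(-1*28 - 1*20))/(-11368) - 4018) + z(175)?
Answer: -33739183/11368 ≈ -2967.9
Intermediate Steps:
z(L) = 6*L
((-81 + 20*(-1*28 - 1*20))/(-11368) - 4018) + z(175) = ((-81 + 20*(-1*28 - 1*20))/(-11368) - 4018) + 6*175 = ((-81 + 20*(-28 - 20))*(-1/11368) - 4018) + 1050 = ((-81 + 20*(-48))*(-1/11368) - 4018) + 1050 = ((-81 - 960)*(-1/11368) - 4018) + 1050 = (-1041*(-1/11368) - 4018) + 1050 = (1041/11368 - 4018) + 1050 = -45675583/11368 + 1050 = -33739183/11368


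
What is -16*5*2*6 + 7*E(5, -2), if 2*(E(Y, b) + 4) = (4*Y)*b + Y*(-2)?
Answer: -1163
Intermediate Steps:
E(Y, b) = -4 - Y + 2*Y*b (E(Y, b) = -4 + ((4*Y)*b + Y*(-2))/2 = -4 + (4*Y*b - 2*Y)/2 = -4 + (-2*Y + 4*Y*b)/2 = -4 + (-Y + 2*Y*b) = -4 - Y + 2*Y*b)
-16*5*2*6 + 7*E(5, -2) = -16*5*2*6 + 7*(-4 - 1*5 + 2*5*(-2)) = -160*6 + 7*(-4 - 5 - 20) = -16*60 + 7*(-29) = -960 - 203 = -1163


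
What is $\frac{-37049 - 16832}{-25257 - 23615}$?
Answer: $\frac{53881}{48872} \approx 1.1025$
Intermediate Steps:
$\frac{-37049 - 16832}{-25257 - 23615} = - \frac{53881}{-48872} = \left(-53881\right) \left(- \frac{1}{48872}\right) = \frac{53881}{48872}$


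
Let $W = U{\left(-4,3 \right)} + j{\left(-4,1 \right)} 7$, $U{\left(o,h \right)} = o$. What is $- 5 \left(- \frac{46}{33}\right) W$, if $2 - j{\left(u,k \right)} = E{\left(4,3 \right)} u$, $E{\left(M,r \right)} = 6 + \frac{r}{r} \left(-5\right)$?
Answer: $\frac{8740}{33} \approx 264.85$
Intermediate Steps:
$E{\left(M,r \right)} = 1$ ($E{\left(M,r \right)} = 6 + 1 \left(-5\right) = 6 - 5 = 1$)
$j{\left(u,k \right)} = 2 - u$ ($j{\left(u,k \right)} = 2 - 1 u = 2 - u$)
$W = 38$ ($W = -4 + \left(2 - -4\right) 7 = -4 + \left(2 + 4\right) 7 = -4 + 6 \cdot 7 = -4 + 42 = 38$)
$- 5 \left(- \frac{46}{33}\right) W = - 5 \left(- \frac{46}{33}\right) 38 = - 5 \left(\left(-46\right) \frac{1}{33}\right) 38 = \left(-5\right) \left(- \frac{46}{33}\right) 38 = \frac{230}{33} \cdot 38 = \frac{8740}{33}$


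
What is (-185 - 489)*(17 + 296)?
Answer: -210962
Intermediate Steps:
(-185 - 489)*(17 + 296) = -674*313 = -210962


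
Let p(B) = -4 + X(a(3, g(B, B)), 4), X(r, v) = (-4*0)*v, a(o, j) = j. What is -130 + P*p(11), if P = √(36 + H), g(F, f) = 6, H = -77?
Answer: -130 - 4*I*√41 ≈ -130.0 - 25.612*I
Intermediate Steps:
P = I*√41 (P = √(36 - 77) = √(-41) = I*√41 ≈ 6.4031*I)
X(r, v) = 0 (X(r, v) = 0*v = 0)
p(B) = -4 (p(B) = -4 + 0 = -4)
-130 + P*p(11) = -130 + (I*√41)*(-4) = -130 - 4*I*√41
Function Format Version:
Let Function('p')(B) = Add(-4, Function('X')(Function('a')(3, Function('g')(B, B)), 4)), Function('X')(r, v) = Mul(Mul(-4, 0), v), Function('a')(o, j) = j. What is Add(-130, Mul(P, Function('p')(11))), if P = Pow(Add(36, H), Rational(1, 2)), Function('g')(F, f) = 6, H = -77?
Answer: Add(-130, Mul(-4, I, Pow(41, Rational(1, 2)))) ≈ Add(-130.00, Mul(-25.612, I))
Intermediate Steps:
P = Mul(I, Pow(41, Rational(1, 2))) (P = Pow(Add(36, -77), Rational(1, 2)) = Pow(-41, Rational(1, 2)) = Mul(I, Pow(41, Rational(1, 2))) ≈ Mul(6.4031, I))
Function('X')(r, v) = 0 (Function('X')(r, v) = Mul(0, v) = 0)
Function('p')(B) = -4 (Function('p')(B) = Add(-4, 0) = -4)
Add(-130, Mul(P, Function('p')(11))) = Add(-130, Mul(Mul(I, Pow(41, Rational(1, 2))), -4)) = Add(-130, Mul(-4, I, Pow(41, Rational(1, 2))))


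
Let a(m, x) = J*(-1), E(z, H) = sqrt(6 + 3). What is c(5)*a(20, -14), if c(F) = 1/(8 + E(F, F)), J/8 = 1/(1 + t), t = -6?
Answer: 8/55 ≈ 0.14545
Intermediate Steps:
E(z, H) = 3 (E(z, H) = sqrt(9) = 3)
J = -8/5 (J = 8/(1 - 6) = 8/(-5) = 8*(-1/5) = -8/5 ≈ -1.6000)
a(m, x) = 8/5 (a(m, x) = -8/5*(-1) = 8/5)
c(F) = 1/11 (c(F) = 1/(8 + 3) = 1/11)
c(5)*a(20, -14) = (1/11)*(8/5) = 8/55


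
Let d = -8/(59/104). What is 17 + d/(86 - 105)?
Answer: 19889/1121 ≈ 17.742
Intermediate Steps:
d = -832/59 (d = -8/(59*(1/104)) = -8/59/104 = -8*104/59 = -832/59 ≈ -14.102)
17 + d/(86 - 105) = 17 - 832/59/(86 - 105) = 17 - 832/59/(-19) = 17 - 1/19*(-832/59) = 17 + 832/1121 = 19889/1121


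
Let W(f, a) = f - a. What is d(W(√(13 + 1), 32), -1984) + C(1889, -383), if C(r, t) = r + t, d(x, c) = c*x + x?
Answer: 64962 - 1983*√14 ≈ 57542.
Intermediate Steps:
d(x, c) = x + c*x
d(W(√(13 + 1), 32), -1984) + C(1889, -383) = (√(13 + 1) - 1*32)*(1 - 1984) + (1889 - 383) = (√14 - 32)*(-1983) + 1506 = (-32 + √14)*(-1983) + 1506 = (63456 - 1983*√14) + 1506 = 64962 - 1983*√14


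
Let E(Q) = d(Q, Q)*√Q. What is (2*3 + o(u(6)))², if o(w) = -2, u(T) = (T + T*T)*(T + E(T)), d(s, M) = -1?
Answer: 16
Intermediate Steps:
E(Q) = -√Q
u(T) = (T + T²)*(T - √T) (u(T) = (T + T*T)*(T - √T) = (T + T²)*(T - √T))
(2*3 + o(u(6)))² = (2*3 - 2)² = (6 - 2)² = 4² = 16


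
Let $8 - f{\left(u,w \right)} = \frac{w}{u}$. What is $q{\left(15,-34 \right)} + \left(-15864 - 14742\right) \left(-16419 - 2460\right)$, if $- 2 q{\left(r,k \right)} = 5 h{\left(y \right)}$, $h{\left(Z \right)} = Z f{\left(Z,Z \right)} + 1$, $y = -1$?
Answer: $577810689$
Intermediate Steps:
$f{\left(u,w \right)} = 8 - \frac{w}{u}$
$h{\left(Z \right)} = 1 + 7 Z$ ($h{\left(Z \right)} = Z \left(8 - \frac{Z}{Z}\right) + 1 = Z \left(8 - 1\right) + 1 = Z 7 + 1 = 7 Z + 1 = 1 + 7 Z$)
$q{\left(r,k \right)} = 15$ ($q{\left(r,k \right)} = - \frac{5 \left(1 + 7 \left(-1\right)\right)}{2} = - \frac{5 \left(1 - 7\right)}{2} = - \frac{5 \left(-6\right)}{2} = \left(- \frac{1}{2}\right) \left(-30\right) = 15$)
$q{\left(15,-34 \right)} + \left(-15864 - 14742\right) \left(-16419 - 2460\right) = 15 + \left(-15864 - 14742\right) \left(-16419 - 2460\right) = 15 - -577810674 = 15 + 577810674 = 577810689$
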